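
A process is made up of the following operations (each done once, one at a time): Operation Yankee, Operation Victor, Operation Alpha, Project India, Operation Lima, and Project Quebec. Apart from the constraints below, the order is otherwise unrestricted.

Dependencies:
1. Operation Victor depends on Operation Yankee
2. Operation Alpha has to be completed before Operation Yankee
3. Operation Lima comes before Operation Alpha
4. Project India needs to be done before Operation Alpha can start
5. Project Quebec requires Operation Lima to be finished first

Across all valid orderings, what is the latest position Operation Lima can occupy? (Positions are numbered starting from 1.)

2

Following every chain forward from Operation Lima, the operations that must come later are Operation Yankee, Operation Victor, Operation Alpha, Project Quebec — 4 of them.
So at least 4 operations follow Operation Lima, putting Operation Lima no later than position 2. That position is achievable by scheduling everything else first.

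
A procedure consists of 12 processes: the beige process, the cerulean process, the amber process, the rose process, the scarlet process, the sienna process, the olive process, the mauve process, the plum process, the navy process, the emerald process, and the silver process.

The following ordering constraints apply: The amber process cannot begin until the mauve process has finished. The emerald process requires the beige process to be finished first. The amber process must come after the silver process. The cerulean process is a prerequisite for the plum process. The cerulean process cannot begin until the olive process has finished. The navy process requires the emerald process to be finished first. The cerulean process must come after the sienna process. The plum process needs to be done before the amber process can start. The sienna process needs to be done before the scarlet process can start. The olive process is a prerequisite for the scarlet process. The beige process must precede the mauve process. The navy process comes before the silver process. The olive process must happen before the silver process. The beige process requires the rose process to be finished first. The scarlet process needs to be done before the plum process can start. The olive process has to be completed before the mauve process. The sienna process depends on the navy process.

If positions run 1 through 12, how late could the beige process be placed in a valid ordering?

3

The processes that are forced after the beige process, directly or by a chain of constraints, are the cerulean process, the amber process, the scarlet process, the sienna process, the mauve process, the plum process, the navy process, the emerald process, the silver process. That's 9 processes.
So at least 9 processes follow the beige process, putting the beige process no later than position 3. That position is achievable by scheduling everything else first.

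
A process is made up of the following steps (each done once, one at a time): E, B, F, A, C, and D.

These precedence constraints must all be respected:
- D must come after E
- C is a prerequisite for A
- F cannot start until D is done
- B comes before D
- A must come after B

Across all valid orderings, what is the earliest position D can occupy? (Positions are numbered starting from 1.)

3

Working backwards through the constraints from D, its full set of required predecessors is E, B — 2 of them.
With 2 mandatory predecessors, the earliest D can sit is position 2+1 = 3, and placing just those 2 first achieves it.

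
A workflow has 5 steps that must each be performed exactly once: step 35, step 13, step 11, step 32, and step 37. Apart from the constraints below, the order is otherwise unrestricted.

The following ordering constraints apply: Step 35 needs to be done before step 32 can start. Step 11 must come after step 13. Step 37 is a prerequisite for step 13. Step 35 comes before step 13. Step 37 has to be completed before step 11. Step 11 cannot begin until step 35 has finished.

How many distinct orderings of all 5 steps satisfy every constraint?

The steps with no prerequisites are step 35, step 37; any of them can be placed first.
Systematically extending each partial ordering one step at a time and counting, there are 7 complete orderings.

7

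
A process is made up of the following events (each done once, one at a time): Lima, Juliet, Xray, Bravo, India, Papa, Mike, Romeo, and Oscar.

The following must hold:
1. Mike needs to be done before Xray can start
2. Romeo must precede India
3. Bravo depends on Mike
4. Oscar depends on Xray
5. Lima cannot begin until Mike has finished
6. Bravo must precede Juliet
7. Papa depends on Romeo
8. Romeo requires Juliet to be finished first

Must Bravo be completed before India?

Yes

Tracing the constraints gives a chain: Bravo → Juliet → Romeo → India.
Hence Bravo necessarily comes before India.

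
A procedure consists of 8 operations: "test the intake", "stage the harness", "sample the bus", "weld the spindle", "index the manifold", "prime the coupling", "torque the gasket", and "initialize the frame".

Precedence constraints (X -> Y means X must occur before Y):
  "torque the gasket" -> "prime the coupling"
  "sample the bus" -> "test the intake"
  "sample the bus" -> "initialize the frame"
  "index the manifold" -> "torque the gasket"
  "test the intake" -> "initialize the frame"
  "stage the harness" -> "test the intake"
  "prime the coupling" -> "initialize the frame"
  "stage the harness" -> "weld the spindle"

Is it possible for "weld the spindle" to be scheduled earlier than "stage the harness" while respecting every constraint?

No

The constraints give a chain "stage the harness" → "weld the spindle", which forces "stage the harness" before "weld the spindle".
Hence "weld the spindle" can never be scheduled before "stage the harness".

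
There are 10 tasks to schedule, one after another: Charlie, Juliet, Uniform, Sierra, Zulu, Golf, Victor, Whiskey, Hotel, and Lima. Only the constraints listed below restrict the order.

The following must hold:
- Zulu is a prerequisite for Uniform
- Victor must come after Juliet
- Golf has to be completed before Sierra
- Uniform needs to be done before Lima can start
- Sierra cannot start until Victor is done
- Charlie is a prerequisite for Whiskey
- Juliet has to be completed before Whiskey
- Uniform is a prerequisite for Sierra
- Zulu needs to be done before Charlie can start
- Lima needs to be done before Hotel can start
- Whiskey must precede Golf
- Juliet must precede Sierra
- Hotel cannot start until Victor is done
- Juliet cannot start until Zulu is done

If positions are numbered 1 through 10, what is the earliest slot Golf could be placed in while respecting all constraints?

5

Every task that must precede Golf has to come before it. Tracing all chains that end at Golf, those tasks are: Charlie, Juliet, Zulu, Whiskey — 4 in total.
So at minimum 4 tasks come before Golf, putting Golf no earlier than position 5. That position is achievable by scheduling exactly those predecessors first.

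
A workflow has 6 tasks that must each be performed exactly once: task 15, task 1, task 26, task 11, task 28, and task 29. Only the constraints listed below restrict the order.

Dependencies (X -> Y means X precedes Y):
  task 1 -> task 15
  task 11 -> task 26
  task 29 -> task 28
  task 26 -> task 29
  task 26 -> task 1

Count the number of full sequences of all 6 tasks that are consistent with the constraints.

6

Only task 11 has no prerequisites, so it must go first.
Counting all ways to extend the partial order to a total order gives 6.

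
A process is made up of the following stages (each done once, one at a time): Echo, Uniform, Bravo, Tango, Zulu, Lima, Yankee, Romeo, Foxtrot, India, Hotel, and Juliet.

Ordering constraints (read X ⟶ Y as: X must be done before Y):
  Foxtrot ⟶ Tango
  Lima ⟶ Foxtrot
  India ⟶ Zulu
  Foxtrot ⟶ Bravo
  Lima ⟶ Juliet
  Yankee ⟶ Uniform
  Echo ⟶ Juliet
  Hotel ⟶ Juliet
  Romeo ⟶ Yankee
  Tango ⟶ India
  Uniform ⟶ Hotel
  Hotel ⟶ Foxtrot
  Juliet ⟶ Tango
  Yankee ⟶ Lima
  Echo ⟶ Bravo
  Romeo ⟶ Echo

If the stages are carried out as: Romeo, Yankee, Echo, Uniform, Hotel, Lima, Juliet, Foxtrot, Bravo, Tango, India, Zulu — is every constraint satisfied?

Yes

Checking each listed constraint against this order: for instance, Echo is in position 3 and Bravo in position 9, so that constraint holds — and the remaining constraints check out the same way.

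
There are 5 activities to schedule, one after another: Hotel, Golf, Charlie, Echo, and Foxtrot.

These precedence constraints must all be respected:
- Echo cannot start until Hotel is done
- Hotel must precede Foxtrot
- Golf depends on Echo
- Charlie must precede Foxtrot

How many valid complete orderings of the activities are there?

2 activities have no prerequisites (Hotel, Charlie), so any of them could come first.
Counting all ways to extend the partial order to a total order gives 9.

9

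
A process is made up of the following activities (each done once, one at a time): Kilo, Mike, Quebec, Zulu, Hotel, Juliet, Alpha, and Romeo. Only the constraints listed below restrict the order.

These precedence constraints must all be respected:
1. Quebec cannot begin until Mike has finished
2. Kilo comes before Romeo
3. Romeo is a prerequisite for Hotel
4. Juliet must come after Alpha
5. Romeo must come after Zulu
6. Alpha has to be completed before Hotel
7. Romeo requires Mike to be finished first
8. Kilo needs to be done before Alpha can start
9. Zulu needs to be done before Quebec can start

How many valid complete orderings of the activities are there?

The activities with no prerequisites are Kilo, Mike, Zulu; any of them can be placed first.
Systematically extending each partial ordering one activity at a time and counting, there are 256 complete orderings.

256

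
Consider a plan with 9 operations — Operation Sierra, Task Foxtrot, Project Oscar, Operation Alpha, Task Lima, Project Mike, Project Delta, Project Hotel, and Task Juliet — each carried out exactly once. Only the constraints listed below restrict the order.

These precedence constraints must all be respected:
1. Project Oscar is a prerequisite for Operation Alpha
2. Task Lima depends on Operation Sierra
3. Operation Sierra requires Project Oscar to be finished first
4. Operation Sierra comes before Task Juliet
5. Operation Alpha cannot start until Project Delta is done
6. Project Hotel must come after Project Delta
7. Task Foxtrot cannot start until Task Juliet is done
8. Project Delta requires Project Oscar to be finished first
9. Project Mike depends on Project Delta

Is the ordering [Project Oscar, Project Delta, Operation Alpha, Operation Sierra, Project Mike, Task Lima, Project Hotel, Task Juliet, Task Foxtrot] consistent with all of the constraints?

Yes

Going through the constraints one by one, each required predecessor appears earlier in the sequence than its dependent — e.g. Project Delta (position 2) is before Project Hotel (position 7), as required.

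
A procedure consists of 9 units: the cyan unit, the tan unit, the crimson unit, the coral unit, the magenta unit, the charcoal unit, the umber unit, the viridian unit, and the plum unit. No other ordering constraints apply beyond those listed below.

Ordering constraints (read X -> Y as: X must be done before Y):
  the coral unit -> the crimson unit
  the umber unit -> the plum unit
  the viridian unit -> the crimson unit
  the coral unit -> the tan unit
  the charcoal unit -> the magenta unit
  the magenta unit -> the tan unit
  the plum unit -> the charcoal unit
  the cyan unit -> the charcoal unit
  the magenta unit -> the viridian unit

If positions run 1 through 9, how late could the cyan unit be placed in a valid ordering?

4

Every unit that must follow the cyan unit has to come after it. Tracing all chains starting from the cyan unit, those units are: the tan unit, the crimson unit, the magenta unit, the charcoal unit, the viridian unit — 5 in total.
With 5 mandatory successors out of 9 units total, the latest slot for the cyan unit is 9−5 = 4, and it's reachable by doing all non-successors before the cyan unit.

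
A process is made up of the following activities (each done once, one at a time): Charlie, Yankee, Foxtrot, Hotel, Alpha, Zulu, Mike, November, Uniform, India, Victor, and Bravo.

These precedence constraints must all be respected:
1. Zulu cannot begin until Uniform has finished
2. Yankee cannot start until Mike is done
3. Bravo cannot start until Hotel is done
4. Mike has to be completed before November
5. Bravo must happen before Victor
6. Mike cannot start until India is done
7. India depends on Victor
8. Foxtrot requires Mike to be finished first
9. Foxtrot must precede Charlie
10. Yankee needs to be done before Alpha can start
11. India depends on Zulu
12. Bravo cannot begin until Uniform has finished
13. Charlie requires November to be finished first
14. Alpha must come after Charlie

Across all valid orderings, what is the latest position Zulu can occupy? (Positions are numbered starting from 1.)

5

Every activity that must follow Zulu has to come after it. Tracing all chains starting from Zulu, those activities are: Charlie, Yankee, Foxtrot, Alpha, Mike, November, India — 7 in total.
With 7 mandatory successors out of 12 activities total, the latest slot for Zulu is 12−7 = 5, and it's reachable by doing all non-successors before Zulu.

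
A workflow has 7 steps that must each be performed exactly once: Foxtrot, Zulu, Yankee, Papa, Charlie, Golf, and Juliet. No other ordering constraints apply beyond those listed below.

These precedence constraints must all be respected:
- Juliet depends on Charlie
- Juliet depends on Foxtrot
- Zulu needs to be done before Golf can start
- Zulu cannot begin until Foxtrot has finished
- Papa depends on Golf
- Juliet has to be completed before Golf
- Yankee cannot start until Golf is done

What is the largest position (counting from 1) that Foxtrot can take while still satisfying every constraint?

2

The steps that are forced after Foxtrot, directly or by a chain of constraints, are Zulu, Yankee, Papa, Golf, Juliet. That's 5 steps.
So at least 5 steps follow Foxtrot, putting Foxtrot no later than position 2. That position is achievable by scheduling everything else first.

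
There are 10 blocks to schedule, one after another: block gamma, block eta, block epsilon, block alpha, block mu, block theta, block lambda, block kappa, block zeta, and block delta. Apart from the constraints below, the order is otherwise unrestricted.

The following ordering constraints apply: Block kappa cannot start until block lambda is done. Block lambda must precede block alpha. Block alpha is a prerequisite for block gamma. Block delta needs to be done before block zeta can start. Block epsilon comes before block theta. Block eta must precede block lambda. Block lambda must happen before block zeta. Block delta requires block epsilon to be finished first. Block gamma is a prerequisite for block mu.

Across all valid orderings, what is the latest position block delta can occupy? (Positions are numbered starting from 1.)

9

Following the constraints forward from block delta, its only required successor is block zeta.
So at least 1 block follows block delta, putting block delta no later than position 9. That position is achievable by scheduling everything else first.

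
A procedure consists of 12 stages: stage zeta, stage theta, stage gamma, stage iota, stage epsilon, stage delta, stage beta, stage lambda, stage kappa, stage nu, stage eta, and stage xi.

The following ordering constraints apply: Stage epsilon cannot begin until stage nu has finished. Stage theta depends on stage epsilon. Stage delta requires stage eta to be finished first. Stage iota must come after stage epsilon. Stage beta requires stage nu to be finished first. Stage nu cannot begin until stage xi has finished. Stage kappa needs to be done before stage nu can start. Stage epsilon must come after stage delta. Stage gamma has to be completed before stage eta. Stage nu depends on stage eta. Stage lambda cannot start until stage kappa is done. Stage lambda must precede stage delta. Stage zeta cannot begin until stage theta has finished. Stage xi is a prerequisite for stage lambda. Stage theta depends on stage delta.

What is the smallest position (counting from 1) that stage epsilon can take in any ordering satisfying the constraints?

8

The stages that are forced before stage epsilon, directly or transitively, are stage gamma, stage delta, stage lambda, stage kappa, stage nu, stage eta, stage xi. That's 7 stages.
So at minimum 7 stages come before stage epsilon, putting stage epsilon no earlier than position 8. That position is achievable by scheduling exactly those predecessors first.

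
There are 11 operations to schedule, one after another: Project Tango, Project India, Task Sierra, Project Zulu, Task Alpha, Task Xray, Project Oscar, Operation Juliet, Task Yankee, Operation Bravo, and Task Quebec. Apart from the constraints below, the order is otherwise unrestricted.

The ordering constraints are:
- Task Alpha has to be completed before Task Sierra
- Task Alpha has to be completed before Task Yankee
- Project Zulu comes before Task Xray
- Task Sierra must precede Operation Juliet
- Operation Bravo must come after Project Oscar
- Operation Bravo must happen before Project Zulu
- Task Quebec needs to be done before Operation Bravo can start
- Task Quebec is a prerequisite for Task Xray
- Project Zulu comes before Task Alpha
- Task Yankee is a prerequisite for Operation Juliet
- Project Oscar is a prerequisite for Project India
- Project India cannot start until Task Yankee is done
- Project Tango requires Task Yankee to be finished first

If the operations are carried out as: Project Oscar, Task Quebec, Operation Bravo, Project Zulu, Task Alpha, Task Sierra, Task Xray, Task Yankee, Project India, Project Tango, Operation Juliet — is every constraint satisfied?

Every stated constraint is respected: Project Oscar sits at position 1, ahead of Project India at position 9, and each of the other listed pairs likewise has the predecessor earlier in the sequence.

Yes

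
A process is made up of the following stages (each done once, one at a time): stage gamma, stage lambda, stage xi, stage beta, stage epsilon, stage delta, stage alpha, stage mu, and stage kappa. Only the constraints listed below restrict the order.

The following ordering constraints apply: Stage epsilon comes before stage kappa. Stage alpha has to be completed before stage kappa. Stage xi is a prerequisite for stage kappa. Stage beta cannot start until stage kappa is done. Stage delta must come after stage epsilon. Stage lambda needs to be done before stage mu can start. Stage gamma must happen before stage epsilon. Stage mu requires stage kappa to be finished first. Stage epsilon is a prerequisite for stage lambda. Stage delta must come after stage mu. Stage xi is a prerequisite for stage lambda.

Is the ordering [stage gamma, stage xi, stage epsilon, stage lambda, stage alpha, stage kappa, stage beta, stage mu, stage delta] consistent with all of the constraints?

Yes

Checking each listed constraint against this order: for instance, stage epsilon is in position 3 and stage delta in position 9, so that constraint holds — and the remaining constraints check out the same way.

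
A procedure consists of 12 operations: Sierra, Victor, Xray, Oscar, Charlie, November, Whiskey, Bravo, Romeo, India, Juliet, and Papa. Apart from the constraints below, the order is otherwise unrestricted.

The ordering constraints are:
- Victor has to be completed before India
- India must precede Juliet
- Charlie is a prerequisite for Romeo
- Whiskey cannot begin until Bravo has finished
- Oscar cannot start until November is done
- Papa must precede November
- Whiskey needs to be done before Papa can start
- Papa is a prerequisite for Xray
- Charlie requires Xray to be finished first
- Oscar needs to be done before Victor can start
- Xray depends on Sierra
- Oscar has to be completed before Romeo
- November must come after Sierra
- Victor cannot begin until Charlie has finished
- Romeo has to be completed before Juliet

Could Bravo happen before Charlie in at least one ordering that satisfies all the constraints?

Every valid ordering already has Bravo before Charlie (the constraints require it), so in particular at least one does.

Yes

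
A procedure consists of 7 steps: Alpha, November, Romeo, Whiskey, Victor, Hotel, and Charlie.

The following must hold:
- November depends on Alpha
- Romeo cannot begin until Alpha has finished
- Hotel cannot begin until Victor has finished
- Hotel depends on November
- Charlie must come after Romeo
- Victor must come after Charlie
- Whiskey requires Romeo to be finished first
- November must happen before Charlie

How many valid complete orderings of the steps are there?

Alpha is the only step with nothing required before it, so every ordering starts there.
Systematically extending each partial ordering one step at a time and counting, there are 9 complete orderings.

9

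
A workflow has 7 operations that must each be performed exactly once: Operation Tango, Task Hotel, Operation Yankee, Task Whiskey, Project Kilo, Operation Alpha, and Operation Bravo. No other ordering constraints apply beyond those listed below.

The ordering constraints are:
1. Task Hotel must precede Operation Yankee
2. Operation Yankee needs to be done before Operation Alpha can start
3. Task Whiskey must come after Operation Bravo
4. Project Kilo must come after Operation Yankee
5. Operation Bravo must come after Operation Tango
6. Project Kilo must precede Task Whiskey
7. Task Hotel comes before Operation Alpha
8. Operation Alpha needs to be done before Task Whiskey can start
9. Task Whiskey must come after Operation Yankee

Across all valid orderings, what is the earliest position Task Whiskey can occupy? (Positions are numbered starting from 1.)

7

The operations that are forced before Task Whiskey, directly or transitively, are Operation Tango, Task Hotel, Operation Yankee, Project Kilo, Operation Alpha, Operation Bravo. That's 6 operations.
With 6 mandatory predecessors, the earliest Task Whiskey can sit is position 6+1 = 7, and placing just those 6 first achieves it.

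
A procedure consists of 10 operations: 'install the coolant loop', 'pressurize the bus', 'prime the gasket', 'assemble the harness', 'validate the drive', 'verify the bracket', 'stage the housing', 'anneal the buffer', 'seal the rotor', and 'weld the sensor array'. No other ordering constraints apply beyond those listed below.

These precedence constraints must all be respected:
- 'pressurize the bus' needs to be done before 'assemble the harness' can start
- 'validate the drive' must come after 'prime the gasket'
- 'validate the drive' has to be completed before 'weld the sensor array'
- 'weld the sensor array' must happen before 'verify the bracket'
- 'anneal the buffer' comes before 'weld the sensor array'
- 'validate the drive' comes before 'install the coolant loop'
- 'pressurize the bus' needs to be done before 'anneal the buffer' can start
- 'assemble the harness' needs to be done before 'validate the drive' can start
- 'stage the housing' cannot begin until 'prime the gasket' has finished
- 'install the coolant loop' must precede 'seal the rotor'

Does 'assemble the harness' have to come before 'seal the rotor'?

Following the dependencies: 'assemble the harness' → 'validate the drive' → 'install the coolant loop' → 'seal the rotor'.
That forces 'assemble the harness' before 'seal the rotor' in every valid schedule.

Yes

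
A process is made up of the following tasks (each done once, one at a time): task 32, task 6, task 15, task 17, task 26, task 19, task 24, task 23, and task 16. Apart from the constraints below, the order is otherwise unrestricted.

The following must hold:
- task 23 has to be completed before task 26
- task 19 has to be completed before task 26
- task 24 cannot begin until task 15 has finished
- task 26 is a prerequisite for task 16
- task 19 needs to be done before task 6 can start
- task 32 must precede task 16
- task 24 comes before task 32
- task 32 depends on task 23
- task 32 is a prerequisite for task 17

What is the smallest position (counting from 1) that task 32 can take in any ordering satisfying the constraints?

Every task that must precede task 32 has to come before it. Tracing all chains that end at task 32, those tasks are: task 15, task 24, task 23 — 3 in total.
So at minimum 3 tasks come before task 32, putting task 32 no earlier than position 4. That position is achievable by scheduling exactly those predecessors first.

4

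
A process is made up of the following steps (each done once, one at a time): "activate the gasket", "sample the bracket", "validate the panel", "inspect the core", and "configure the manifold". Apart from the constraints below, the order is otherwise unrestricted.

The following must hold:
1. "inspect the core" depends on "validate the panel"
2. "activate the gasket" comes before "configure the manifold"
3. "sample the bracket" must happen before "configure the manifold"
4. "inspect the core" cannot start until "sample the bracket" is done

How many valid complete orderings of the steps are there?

16

3 steps have no prerequisites ("activate the gasket", "sample the bracket", "validate the panel"), so any of them could come first.
Enumerating by repeatedly choosing an available step (one whose prerequisites are all placed) gives 16 distinct complete orderings.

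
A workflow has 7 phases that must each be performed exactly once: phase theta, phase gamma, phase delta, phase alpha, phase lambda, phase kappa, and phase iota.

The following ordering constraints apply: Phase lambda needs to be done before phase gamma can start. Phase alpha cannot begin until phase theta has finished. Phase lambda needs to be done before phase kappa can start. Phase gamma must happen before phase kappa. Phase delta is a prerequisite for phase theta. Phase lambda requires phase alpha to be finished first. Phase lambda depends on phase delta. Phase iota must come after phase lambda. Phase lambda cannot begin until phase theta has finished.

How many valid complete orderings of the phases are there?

3

Phase delta is the only phase with nothing required before it, so every ordering starts there.
Counting all ways to extend the partial order to a total order gives 3.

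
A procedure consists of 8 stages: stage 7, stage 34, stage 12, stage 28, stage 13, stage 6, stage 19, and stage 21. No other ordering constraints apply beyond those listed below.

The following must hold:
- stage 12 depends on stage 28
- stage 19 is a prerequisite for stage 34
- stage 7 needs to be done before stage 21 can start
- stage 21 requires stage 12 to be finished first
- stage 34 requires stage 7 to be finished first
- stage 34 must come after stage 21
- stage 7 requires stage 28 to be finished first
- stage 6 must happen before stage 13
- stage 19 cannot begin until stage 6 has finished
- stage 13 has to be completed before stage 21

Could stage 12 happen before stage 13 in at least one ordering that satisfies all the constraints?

Nothing in the constraints forces stage 13 before stage 12 — there is no chain from stage 13 to stage 12.
So a valid ordering placing stage 12 earlier than stage 13 exists.

Yes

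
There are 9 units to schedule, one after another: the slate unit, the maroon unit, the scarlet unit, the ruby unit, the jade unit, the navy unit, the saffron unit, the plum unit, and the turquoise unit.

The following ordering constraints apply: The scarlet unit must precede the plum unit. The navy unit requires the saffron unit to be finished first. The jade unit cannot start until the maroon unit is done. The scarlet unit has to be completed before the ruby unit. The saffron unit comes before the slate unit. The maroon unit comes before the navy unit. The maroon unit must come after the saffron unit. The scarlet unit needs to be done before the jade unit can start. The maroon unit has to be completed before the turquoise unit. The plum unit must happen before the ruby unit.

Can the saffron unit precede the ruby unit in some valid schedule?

Yes

Nothing in the constraints forces the ruby unit before the saffron unit — there is no chain from the ruby unit to the saffron unit.
So a valid ordering placing the saffron unit earlier than the ruby unit exists.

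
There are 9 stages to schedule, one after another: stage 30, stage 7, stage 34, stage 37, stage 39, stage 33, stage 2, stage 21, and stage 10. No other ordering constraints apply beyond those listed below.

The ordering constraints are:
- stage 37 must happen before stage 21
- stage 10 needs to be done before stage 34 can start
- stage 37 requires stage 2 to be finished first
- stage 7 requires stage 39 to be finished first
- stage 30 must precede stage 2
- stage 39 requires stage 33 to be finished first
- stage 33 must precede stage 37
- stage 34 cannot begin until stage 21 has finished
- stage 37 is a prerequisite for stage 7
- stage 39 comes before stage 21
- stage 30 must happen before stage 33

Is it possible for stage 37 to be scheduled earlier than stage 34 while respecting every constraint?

Stage 37 is actually forced before stage 34 by the constraints, so certainly some valid ordering has stage 37 first.

Yes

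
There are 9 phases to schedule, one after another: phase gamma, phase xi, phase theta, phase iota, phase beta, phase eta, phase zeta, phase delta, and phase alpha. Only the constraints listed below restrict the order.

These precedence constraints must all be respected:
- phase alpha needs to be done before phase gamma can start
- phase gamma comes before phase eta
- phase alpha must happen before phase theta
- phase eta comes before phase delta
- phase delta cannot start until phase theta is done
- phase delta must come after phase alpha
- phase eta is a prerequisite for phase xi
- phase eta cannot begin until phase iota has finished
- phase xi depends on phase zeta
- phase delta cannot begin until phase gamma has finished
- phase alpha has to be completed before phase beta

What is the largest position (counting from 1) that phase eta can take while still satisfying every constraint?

7

Following every chain forward from phase eta, the phases that must come later are phase xi, phase delta — 2 of them.
So at least 2 phases follow phase eta, putting phase eta no later than position 7. That position is achievable by scheduling everything else first.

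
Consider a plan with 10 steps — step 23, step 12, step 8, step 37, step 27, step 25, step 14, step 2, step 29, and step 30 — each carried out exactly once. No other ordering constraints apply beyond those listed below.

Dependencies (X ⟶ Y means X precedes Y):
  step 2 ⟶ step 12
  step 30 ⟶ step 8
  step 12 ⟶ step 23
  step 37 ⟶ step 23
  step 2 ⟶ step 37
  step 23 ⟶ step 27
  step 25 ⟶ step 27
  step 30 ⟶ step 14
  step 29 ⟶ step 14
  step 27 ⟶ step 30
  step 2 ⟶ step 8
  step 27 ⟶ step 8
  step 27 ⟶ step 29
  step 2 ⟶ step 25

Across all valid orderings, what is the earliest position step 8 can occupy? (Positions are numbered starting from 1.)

8

Every step that must precede step 8 has to come before it. Tracing all chains that end at step 8, those steps are: step 23, step 12, step 37, step 27, step 25, step 2, step 30 — 7 in total.
With 7 mandatory predecessors, the earliest step 8 can sit is position 7+1 = 8, and placing just those 7 first achieves it.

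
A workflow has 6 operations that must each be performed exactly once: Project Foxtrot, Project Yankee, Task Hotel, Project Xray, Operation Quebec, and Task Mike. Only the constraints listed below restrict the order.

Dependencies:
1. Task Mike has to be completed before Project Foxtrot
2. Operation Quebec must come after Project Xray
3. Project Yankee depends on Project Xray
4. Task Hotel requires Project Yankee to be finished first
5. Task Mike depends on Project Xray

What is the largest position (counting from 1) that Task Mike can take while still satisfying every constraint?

The only operation forced after Task Mike (directly or by a chain) is Project Foxtrot.
With 1 mandatory successor out of 6 operations total, the latest slot for Task Mike is 6−1 = 5, and it's reachable by doing all non-successors before Task Mike.

5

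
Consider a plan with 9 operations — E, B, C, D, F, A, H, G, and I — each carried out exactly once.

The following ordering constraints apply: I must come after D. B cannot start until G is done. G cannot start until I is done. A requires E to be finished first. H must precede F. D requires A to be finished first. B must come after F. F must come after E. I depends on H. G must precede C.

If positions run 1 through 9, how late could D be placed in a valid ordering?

5

Following every chain forward from D, the operations that must come later are B, C, G, I — 4 of them.
With 4 mandatory successors out of 9 operations total, the latest slot for D is 9−4 = 5, and it's reachable by doing all non-successors before D.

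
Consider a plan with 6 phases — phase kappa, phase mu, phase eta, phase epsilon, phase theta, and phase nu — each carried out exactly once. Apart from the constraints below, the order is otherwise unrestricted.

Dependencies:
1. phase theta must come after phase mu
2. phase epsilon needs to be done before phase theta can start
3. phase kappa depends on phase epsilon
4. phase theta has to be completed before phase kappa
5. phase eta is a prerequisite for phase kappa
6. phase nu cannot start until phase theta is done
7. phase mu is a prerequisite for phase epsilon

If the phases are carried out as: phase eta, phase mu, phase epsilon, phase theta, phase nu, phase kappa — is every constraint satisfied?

Every stated constraint is respected: phase eta sits at position 1, ahead of phase kappa at position 6, and each of the other listed pairs likewise has the predecessor earlier in the sequence.

Yes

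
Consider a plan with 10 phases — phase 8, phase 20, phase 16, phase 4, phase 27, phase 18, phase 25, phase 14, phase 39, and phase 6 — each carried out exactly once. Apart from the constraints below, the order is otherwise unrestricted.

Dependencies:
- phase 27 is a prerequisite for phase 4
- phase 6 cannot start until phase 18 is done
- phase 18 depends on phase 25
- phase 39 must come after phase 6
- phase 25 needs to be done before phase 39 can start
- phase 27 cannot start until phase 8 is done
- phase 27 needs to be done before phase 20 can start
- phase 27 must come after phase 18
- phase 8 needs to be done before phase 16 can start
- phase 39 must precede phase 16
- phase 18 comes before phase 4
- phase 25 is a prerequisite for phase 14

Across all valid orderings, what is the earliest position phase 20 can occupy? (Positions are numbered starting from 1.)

Every phase that must precede phase 20 has to come before it. Tracing all chains that end at phase 20, those phases are: phase 8, phase 27, phase 18, phase 25 — 4 in total.
With 4 mandatory predecessors, the earliest phase 20 can sit is position 4+1 = 5, and placing just those 4 first achieves it.

5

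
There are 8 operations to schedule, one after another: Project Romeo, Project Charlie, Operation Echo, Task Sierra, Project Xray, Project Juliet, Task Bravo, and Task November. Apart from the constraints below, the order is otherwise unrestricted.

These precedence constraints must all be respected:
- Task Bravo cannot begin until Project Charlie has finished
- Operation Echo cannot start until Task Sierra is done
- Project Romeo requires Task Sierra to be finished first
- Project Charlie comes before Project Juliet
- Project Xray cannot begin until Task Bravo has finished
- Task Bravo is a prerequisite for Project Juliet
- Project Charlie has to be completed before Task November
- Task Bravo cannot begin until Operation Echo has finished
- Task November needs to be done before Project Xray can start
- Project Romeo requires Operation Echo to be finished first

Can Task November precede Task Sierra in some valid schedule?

The constraints leave Task November and Task Sierra unordered relative to each other; nothing requires Task Sierra earlier.
That means at least one valid schedule has Task November before Task Sierra.

Yes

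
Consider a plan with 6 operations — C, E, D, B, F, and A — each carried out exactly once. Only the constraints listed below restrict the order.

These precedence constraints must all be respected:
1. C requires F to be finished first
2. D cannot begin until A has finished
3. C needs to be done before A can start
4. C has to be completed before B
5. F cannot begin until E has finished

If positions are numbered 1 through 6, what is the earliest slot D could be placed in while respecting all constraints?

Working backwards through the constraints from D, its full set of required predecessors is C, E, F, A — 4 of them.
So at minimum 4 operations come before D, putting D no earlier than position 5. That position is achievable by scheduling exactly those predecessors first.

5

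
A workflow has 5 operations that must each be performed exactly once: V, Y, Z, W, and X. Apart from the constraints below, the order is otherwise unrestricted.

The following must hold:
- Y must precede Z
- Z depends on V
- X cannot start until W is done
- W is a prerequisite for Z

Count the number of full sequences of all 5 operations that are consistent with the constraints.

3 operations have no prerequisites (V, Y, W), so any of them could come first.
Enumerating by repeatedly choosing an available operation (one whose prerequisites are all placed) gives 18 distinct complete orderings.

18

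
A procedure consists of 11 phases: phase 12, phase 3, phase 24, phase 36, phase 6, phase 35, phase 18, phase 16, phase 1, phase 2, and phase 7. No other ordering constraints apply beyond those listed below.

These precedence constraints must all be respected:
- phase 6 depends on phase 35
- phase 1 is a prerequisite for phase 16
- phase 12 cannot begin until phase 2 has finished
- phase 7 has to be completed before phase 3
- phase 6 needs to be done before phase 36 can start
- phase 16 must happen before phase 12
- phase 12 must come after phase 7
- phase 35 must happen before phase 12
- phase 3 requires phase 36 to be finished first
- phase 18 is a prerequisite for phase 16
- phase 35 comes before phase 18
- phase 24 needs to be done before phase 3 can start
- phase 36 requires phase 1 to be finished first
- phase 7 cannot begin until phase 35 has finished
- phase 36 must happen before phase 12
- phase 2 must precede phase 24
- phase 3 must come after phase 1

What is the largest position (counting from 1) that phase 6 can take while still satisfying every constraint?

Every phase that must follow phase 6 has to come after it. Tracing all chains starting from phase 6, those phases are: phase 12, phase 3, phase 36 — 3 in total.
So at least 3 phases follow phase 6, putting phase 6 no later than position 8. That position is achievable by scheduling everything else first.

8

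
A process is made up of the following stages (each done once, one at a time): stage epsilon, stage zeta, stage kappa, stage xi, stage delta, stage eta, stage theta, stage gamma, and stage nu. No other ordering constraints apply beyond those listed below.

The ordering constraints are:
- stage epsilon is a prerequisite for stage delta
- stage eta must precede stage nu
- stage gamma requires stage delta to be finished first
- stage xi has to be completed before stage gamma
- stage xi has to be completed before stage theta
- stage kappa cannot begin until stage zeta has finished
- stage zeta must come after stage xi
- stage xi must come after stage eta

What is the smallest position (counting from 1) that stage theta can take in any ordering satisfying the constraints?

Every stage that must precede stage theta has to come before it. Tracing all chains that end at stage theta, those stages are: stage xi, stage eta — 2 in total.
With 2 mandatory predecessors, the earliest stage theta can sit is position 2+1 = 3, and placing just those 2 first achieves it.

3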